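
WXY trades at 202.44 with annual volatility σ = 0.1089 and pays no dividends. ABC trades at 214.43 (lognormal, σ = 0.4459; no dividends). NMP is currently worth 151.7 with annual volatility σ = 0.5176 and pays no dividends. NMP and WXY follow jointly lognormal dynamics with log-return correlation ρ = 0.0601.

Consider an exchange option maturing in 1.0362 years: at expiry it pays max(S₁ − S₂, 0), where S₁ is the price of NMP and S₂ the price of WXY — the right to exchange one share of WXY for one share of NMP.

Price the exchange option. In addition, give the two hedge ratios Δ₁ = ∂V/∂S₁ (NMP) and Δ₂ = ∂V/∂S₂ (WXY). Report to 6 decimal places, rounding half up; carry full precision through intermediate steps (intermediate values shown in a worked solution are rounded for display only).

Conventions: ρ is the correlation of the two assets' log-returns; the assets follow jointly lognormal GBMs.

exchange price = 16.927825
Δ1 = 0.391052
Δ2 = -0.209419

σ_eff = √(σ₁² + σ₂² − 2ρσ₁σ₂) = √(0.5176² + 0.1089² − 2·0.0601·0.5176·0.1089) = 0.522488
d₁ = (ln(S₁/S₂) + (q₂ − q₁ + σ_eff²/2)T) / (σ_eff√T) = (ln(151.7/202.44) + (0.0 − 0.0 + 0.136497)·1.0362) / 0.531861 = -0.276577
d₂ = d₁ − σ_eff√T = -0.276577 − 0.531861 = -0.808438
N(d₁) = 0.391052,  N(d₂) = 0.209419
V = S₁·e^{−q₁T}·N(d₁) − S₂·e^{−q₂T}·N(d₂) = 59.322646 − 42.394821 = 16.927825
Key observation: pricing in WXY-units makes this a unit-strike call on the ratio S₁/S₂ — the risk-free rate cancels and cannot affect the value.
Δ₁ = e^{−q₁T}·N(d₁) = 0.391052;  Δ₂ = −e^{−q₂T}·N(d₂) = -0.209419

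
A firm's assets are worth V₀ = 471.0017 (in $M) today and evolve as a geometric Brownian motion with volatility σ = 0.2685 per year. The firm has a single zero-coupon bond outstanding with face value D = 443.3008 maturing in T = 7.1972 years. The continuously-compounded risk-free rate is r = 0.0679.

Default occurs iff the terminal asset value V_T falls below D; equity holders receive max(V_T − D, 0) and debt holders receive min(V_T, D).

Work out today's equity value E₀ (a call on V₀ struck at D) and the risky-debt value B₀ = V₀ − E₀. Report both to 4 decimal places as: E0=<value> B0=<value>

Equity is a call on the firm's assets struck at D = 443.3008:
d₁ = [ln(V₀/D) + (r + σ²/2)T] / (σ√T)
   = [ln(471.0017/443.3008) + (0.0679 + 0.5·0.2685²)·7.1972] / (0.2685·√7.1972)
   = [0.060613 + 0.748121] / 0.720321 = 1.122741
d₂ = d₁ − σ√T = 1.122741 − 0.720321 = 0.402420
N(d₁) = 0.869226,  N(d₂) = 0.656313,  e^(−rT) = 0.613430
E₀ = V₀·N(d₁) − D·e^(−rT)·N(d₂)
   = 471.0017·0.869226 − 443.3008·0.613430·0.656313 = 230.933478
B₀ = V₀ − E₀ = 471.0017 − 230.933478 = 240.068222

E0=230.9335 B0=240.0682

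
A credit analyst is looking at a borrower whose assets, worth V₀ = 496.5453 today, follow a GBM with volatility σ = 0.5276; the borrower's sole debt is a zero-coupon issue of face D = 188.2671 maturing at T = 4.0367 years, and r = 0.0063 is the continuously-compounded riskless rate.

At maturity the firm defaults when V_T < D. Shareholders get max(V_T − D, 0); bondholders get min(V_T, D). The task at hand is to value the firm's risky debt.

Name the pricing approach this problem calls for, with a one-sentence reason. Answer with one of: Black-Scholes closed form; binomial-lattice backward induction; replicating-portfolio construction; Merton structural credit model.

Key observation: assets follow a GBM and default happens iff V_T < 188.2671; valuing claims on that split (equity as a call, risky debt as the residual) is the structural model's definition.

framework: Merton structural credit model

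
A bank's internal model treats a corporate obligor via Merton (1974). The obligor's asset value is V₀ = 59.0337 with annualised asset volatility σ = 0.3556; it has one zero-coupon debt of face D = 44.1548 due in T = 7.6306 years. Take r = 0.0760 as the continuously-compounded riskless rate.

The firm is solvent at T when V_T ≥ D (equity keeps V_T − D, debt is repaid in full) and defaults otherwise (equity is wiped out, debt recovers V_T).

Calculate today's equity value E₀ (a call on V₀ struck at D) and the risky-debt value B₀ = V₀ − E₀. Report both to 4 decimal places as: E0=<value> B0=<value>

Apply the equity-as-call identities (strike 44.1548, horizon 7.6306 years):
d₁ = [ln(V₀/D) + (r + σ²/2)T] / (σ√T)
   = [ln(59.0337/44.1548) + (0.0760 + 0.5·0.3556²)·7.6306] / (0.3556·√7.6306)
   = [0.290407 + 1.062375] / 0.982293 = 1.377168
d₂ = d₁ − σ√T = 1.377168 − 0.982293 = 0.394875
N(d₁) = 0.915770,  N(d₂) = 0.653532,  e^(−rT) = 0.559940
E₀ = V₀·N(d₁) − D·e^(−rT)·N(d₂)
   = 59.0337·0.915770 − 44.1548·0.559940·0.653532 = 37.903321
B₀ = V₀ − E₀ = 59.0337 − 37.903321 = 21.130379

E0=37.9033 B0=21.1304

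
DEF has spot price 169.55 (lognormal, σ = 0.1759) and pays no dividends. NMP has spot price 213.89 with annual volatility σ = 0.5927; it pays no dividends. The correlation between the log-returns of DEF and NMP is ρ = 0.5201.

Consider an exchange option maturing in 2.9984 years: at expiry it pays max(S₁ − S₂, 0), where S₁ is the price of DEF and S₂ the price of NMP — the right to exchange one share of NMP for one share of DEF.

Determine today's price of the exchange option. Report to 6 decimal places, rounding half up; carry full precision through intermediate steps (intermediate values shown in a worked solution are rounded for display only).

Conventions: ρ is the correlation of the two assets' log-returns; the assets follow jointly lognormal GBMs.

σ_eff = √(σ₁² + σ₂² − 2ρσ₁σ₂) = √(0.1759² + 0.5927² − 2·0.5201·0.1759·0.5927) = 0.523247
d₁ = (ln(S₁/S₂) + (q₂ − q₁ + σ_eff²/2)T) / (σ_eff√T) = (ln(169.55/213.89) + (0.0 − 0.0 + 0.136894)·2.9984) / 0.906048 = 0.196620
d₂ = d₁ − σ_eff√T = 0.196620 − 0.906048 = -0.709428
N(d₁) = 0.577938,  N(d₂) = 0.239030
V = S₁·e^{−q₁T}·N(d₁) − S₂·e^{−q₂T}·N(d₂) = 97.989341 − 51.126034 = 46.863307
Key observation: pricing in NMP-units makes this a unit-strike call on the ratio S₁/S₂ — the risk-free rate cancels and cannot affect the value.

exchange price = 46.863307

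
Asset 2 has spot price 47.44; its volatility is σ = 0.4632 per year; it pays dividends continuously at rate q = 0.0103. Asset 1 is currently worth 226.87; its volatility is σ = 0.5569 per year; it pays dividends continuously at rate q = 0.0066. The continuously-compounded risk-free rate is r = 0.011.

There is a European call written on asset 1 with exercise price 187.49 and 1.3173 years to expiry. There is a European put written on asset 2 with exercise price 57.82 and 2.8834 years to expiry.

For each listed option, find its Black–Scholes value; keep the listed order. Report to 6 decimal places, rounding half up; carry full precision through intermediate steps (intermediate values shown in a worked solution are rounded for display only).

price(asset 1 call K=187.49) = 73.732966
price(asset 2 put K=57.82) = 21.046936

[asset 1 call K=187.49]
σ√T = 0.5569·√1.3173 = 0.639175
d₁ = (ln(S/K) + (r−q+σ²/2)T) / (σ√T) = (ln(226.87/187.49) + (0.011−0.0066+0.5569²/2)·1.3173) / 0.639175 = (0.190652 + 0.210068) / 0.639175 = 0.626933
d₂ = d₁ − σ√T = 0.626933 − 0.639175 = -0.012241
e^{−rT} = 0.985614
e^{−qT} = 0.991344
N(d₁) = 0.734649,  N(d₂) = 0.495117
price = S·e^{−qT}·N(d₁) − K·e^{−rT}·N(d₂) = 165.226937 − 91.493971 = 73.732966
[asset 2 put K=57.82]
σ√T = 0.4632·√2.8834 = 0.786540
d₁ = (ln(S/K) + (r−q+σ²/2)T) / (σ√T) = (ln(47.44/57.82) + (0.011−0.0103+0.4632²/2)·2.8834) / 0.786540 = (-0.197869 + 0.311341) / 0.786540 = 0.144268
d₂ = d₁ − σ√T = 0.144268 − 0.786540 = -0.642273
e^{−rT} = 0.968780
e^{−qT} = 0.970738
N(−d₁) = 0.442645,  N(−d₂) = 0.739652
price = K·e^{−rT}·N(−d₂) − S·e^{−qT}·N(−d₁) = 41.431514 − 20.384578 = 21.046936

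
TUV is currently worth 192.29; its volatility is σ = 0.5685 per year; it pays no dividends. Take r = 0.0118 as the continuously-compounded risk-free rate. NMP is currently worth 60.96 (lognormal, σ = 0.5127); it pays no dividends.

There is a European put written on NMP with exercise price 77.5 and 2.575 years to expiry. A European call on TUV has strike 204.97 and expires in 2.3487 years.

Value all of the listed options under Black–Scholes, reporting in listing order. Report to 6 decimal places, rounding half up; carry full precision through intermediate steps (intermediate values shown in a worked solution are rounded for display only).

price(NMP put K=77.5) = 29.497835
price(TUV call K=204.97) = 62.487748

[NMP put K=77.5]
σ√T = 0.5127·√2.575 = 0.822720
d₁ = (ln(S/K) + (r+σ²/2)T) / (σ√T) = (ln(60.96/77.5) + (0.0118+0.5127²/2)·2.575) / 0.822720 = (-0.240060 + 0.368819) / 0.822720 = 0.156504
d₂ = d₁ − σ√T = 0.156504 − 0.822720 = -0.666216
e^{−rT} = 0.970072
N(−d₁) = 0.437818,  N(−d₂) = 0.747363
price = K·e^{−rT}·N(−d₂) − S·N(−d₁) = 56.187215 − 26.689380 = 29.497835
[TUV call K=204.97]
σ√T = 0.5685·√2.3487 = 0.871253
d₁ = (ln(S/K) + (r+σ²/2)T) / (σ√T) = (ln(192.29/204.97) + (0.0118+0.5685²/2)·2.3487) / 0.871253 = (-0.063859 + 0.407255) / 0.871253 = 0.394141
d₂ = d₁ − σ√T = 0.394141 − 0.871253 = -0.477112
e^{−rT} = 0.972666
N(d₁) = 0.653262,  N(d₂) = 0.316641
price = S·N(d₁) − K·e^{−rT}·N(d₂) = 125.615660 − 63.127912 = 62.487748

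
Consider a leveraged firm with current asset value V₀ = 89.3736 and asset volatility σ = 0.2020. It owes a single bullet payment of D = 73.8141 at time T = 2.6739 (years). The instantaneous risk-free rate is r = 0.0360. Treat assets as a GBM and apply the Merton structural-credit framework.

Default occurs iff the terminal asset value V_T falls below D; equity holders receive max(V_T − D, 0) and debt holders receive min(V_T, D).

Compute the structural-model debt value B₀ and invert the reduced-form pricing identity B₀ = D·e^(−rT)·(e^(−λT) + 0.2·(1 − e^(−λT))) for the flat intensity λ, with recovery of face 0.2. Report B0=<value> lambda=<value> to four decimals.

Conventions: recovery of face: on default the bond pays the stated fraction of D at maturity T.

Apply the equity-as-call identities (strike 73.8141, horizon 2.6739 years):
d₁ = [ln(V₀/D) + (r + σ²/2)T] / (σ√T)
   = [ln(89.3736/73.8141) + (0.0360 + 0.5·0.2020²)·2.6739] / (0.2020·√2.6739)
   = [0.191276 + 0.150813] / 0.330312 = 1.035655
d₂ = d₁ − σ√T = 1.035655 − 0.330312 = 0.705343
N(d₁) = 0.849818,  N(d₂) = 0.759702,  e^(−rT) = 0.908227
E₀ = V₀·N(d₁) − D·e^(−rT)·N(d₂)
   = 89.3736·0.849818 − 73.8141·0.908227·0.759702 = 25.020936
B₀ = V₀ − E₀ = 89.3736 − 25.020936 = 64.352664
e^(−λT) = (B₀·e^(rT)/D − 0.2)/(1 − 0.2) = (64.3527·1.101046/73.8141 − 0.2)/0.8 = 0.94989382
λ = −ln(0.94989382)/2.6739 = 0.019225

B0=64.3527 lambda=0.0192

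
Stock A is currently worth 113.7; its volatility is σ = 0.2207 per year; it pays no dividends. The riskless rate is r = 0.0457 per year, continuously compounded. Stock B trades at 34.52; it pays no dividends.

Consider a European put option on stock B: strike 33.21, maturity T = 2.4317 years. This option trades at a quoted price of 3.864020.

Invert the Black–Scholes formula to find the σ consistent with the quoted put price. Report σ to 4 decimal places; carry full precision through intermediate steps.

sigma = 0.3016

At σ = 0.3016 the Black–Scholes value reproduces the quote:
σ√T = 0.3016·√2.4317 = 0.470312
d₁ = (ln(S/K) + (r+σ²/2)T) / (σ√T) = (ln(34.52/33.21) + (0.0457+0.3016²/2)·2.4317) / 0.470312 = (0.038688 + 0.221726) / 0.470312 = 0.553703
d₂ = d₁ − σ√T = 0.553703 − 0.470312 = 0.083391
e^{−rT} = 0.894824
N(−d₁) = 0.289891,  N(−d₂) = 0.466770
V = K·e^{−rT}·N(−d₂) − S·N(−d₁) = 13.871059 − 10.007039 = 3.864020 (equal to the quote); since ∂V/∂σ > 0 for all σ, the implied volatility is unique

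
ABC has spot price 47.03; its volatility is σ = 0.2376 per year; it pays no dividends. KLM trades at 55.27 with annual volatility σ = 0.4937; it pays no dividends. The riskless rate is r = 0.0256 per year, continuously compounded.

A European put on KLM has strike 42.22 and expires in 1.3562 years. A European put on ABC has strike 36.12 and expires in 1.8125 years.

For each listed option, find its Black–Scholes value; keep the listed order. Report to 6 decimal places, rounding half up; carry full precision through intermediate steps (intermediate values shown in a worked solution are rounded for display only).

[KLM put K=42.22]
σ√T = 0.4937·√1.3562 = 0.574943
d₁ = (ln(S/K) + (r+σ²/2)T) / (σ√T) = (ln(55.27/42.22) + (0.0256+0.4937²/2)·1.3562) / 0.574943 = (0.269336 + 0.199999) / 0.574943 = 0.816315
d₂ = d₁ − σ√T = 0.816315 − 0.574943 = 0.241372
e^{−rT} = 0.965877
N(−d₁) = 0.207160,  N(−d₂) = 0.404634
price = K·e^{−rT}·N(−d₂) − S·N(−d₁) = 16.500683 − 11.449733 = 5.050950
[ABC put K=36.12]
σ√T = 0.2376·√1.8125 = 0.319879
d₁ = (ln(S/K) + (r+σ²/2)T) / (σ√T) = (ln(47.03/36.12) + (0.0256+0.2376²/2)·1.8125) / 0.319879 = (0.263939 + 0.097561) / 0.319879 = 1.130116
d₂ = d₁ − σ√T = 1.130116 − 0.319879 = 0.810237
e^{−rT} = 0.954660
N(−d₁) = 0.129214,  N(−d₂) = 0.208902
price = K·e^{−rT}·N(−d₂) − S·N(−d₁) = 7.203422 − 6.076918 = 1.126504

price(KLM put K=42.22) = 5.050950
price(ABC put K=36.12) = 1.126504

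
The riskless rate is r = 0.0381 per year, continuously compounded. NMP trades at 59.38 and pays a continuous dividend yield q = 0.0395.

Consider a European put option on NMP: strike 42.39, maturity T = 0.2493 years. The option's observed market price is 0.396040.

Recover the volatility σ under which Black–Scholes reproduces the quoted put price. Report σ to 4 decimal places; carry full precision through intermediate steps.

sigma = 0.4706

At σ = 0.4706 the Black–Scholes value reproduces the quote:
σ√T = 0.4706·√0.2493 = 0.234970
d₁ = (ln(S/K) + (r−q+σ²/2)T) / (σ√T) = (ln(59.38/42.39) + (0.0381−0.0395+0.4706²/2)·0.2493) / 0.234970 = (0.337045 + 0.027257) / 0.234970 = 1.550415
d₂ = d₁ − σ√T = 1.550415 − 0.234970 = 1.315444
e^{−rT} = 0.990547
e^{−qT} = 0.990201
N(−d₁) = 0.060521,  N(−d₂) = 0.094180
V = K·e^{−rT}·N(−d₂) − S·e^{−qT}·N(−d₁) = 3.954562 − 3.558522 = 0.396040 (the observed quote) — the price is monotone increasing in volatility, hence this σ is the only solution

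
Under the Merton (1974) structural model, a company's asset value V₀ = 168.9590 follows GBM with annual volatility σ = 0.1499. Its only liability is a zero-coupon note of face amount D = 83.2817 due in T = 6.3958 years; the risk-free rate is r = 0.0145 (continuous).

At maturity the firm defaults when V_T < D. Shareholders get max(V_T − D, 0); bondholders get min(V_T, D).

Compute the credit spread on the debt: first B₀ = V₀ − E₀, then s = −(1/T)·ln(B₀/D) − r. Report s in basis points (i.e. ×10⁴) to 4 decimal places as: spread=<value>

Equity is a call on the firm's assets struck at D = 83.2817:
d₁ = [ln(V₀/D) + (r + σ²/2)T] / (σ√T)
   = [ln(168.9590/83.2817) + (0.0145 + 0.5·0.1499²)·6.3958] / (0.1499·√6.3958)
   = [0.707427 + 0.164596] / 0.379096 = 2.300271
d₂ = d₁ − σ√T = 2.300271 − 0.379096 = 1.921175
N(d₁) = 0.989284,  N(d₂) = 0.972645,  e^(−rT) = 0.911431
E₀ = V₀·N(d₁) − D·e^(−rT)·N(d₂)
   = 168.9590·0.989284 − 83.2817·0.911431·0.972645 = 93.319199
B₀ = V₀ − E₀ = 168.9590 − 93.319199 = 75.639801
spread = −(1/T)·ln(B₀/D) − r = −(1/6.3958)·ln(75.639801/83.2817) − 0.0145 = 0.00054835
in basis points: 0.00054835 × 10⁴ = 5.4835 bp

spread=5.4835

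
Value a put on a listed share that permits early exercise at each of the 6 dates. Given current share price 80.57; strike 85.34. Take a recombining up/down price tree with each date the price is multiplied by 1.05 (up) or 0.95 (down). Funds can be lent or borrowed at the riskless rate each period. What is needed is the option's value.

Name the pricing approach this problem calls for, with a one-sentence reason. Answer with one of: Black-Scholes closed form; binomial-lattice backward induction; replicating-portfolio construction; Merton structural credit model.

framework: binomial-lattice backward induction

Key observation: with exercise allowed before expiry on a discrete up/down model (6 steps from spot 80.57), the strike-85.34 put's value must be rolled back through the tree testing early exercise at each node.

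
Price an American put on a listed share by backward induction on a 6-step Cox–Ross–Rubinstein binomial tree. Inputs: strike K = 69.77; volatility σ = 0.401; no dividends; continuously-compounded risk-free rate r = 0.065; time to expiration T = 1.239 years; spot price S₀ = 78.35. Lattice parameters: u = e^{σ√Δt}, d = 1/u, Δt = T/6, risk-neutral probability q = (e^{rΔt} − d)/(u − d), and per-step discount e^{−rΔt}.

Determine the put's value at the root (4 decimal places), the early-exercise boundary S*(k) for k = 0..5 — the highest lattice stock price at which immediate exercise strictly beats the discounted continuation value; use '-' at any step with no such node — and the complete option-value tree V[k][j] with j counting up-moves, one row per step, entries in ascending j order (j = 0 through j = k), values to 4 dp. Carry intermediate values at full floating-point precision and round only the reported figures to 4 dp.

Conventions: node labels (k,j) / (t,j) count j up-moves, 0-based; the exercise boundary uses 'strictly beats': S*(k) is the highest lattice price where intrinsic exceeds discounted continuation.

params: Δt=0.20650 u=1.19988 d=0.83342 q=0.49144 e^(-rΔt)=0.98667
t_6 payoffs: 43.5153 31.9706 15.3496 0.0000 0.0000 0.0000 0.0000
t_5: node(5,0) S=31.5025 payoff=38.2675 vs cont=37.3372 → 38.2675 [stop]  node(5,1) S=45.3548 payoff=24.4152 vs cont=23.4850 → 24.4152 [stop]  node(5,2) S=65.2981 payoff=4.4719 vs cont=7.7021 → 7.7021 [wait]  node(5,3) S=94.0108 payoff=0.0000 vs cont=0.0000 → 0.0000 [wait]  node(5,4) S=135.3490 payoff=0.0000 vs cont=0.0000 → 0.0000 [wait]  node(5,5) S=194.8643 payoff=0.0000 vs cont=0.0000 → 0.0000 [wait]  ⇒ S*(5)=45.3548
t_4: node(4,0) S=37.7994 payoff=31.9706 vs cont=31.0404 → 31.9706 [stop]  node(4,1) S=54.4204 payoff=15.3496 vs cont=15.9856 → 15.9856 [wait]  node(4,2) S=78.3500 payoff=0.0000 vs cont=3.8647 → 3.8647 [wait]  node(4,3) S=112.8019 payoff=0.0000 vs cont=0.0000 → 0.0000 [wait]  node(4,4) S=162.4029 payoff=0.0000 vs cont=0.0000 → 0.0000 [wait]  ⇒ S*(4)=37.7994
t_3: node(3,0) S=45.3548 payoff=24.4152 vs cont=23.7934 → 24.4152 [stop]  node(3,1) S=65.2981 payoff=4.4719 vs cont=9.8952 → 9.8952 [wait]  node(3,2) S=94.0108 payoff=0.0000 vs cont=1.9392 → 1.9392 [wait]  node(3,3) S=135.3490 payoff=0.0000 vs cont=0.0000 → 0.0000 [wait]  ⇒ S*(3)=45.3548
t_2: node(2,0) S=54.4204 payoff=15.3496 vs cont=17.0491 → 17.0491 [wait]  node(2,1) S=78.3500 payoff=0.0000 vs cont=5.9055 → 5.9055 [wait]  node(2,2) S=112.8019 payoff=0.0000 vs cont=0.9731 → 0.9731 [wait]  ⇒ S*(2)=-
t_1: node(1,0) S=65.2981 payoff=4.4719 vs cont=11.4183 → 11.4183 [wait]  node(1,1) S=94.0108 payoff=0.0000 vs cont=3.4351 → 3.4351 [wait]  ⇒ S*(1)=-
t_0: node(0,0) S=78.3500 payoff=0.0000 vs cont=7.3951 → 7.3951 [wait]  ⇒ S*(0)=-

price = 7.3951
boundary = - - - 45.3548 37.7994 45.3548
tree:
7.3951
11.4183 3.4351
17.0491 5.9055 0.9731
24.4152 9.8952 1.9392 0.0000
31.9706 15.9856 3.8647 0.0000 0.0000
38.2675 24.4152 7.7021 0.0000 0.0000 0.0000
43.5153 31.9706 15.3496 0.0000 0.0000 0.0000 0.0000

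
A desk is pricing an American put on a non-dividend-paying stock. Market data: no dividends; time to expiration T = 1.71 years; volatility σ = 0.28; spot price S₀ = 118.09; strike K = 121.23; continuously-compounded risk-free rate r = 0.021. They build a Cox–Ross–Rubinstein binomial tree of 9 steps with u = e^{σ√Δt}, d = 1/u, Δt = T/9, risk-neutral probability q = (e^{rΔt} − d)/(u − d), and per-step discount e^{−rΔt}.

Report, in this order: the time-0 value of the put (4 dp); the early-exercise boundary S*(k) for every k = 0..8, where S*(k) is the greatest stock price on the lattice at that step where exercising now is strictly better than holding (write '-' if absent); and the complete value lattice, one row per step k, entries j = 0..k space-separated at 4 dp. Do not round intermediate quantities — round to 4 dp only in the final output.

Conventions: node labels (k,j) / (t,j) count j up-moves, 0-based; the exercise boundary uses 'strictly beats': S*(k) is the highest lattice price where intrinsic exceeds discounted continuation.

params: Δt=0.19000 u=1.12981 d=0.88510 q=0.48586 e^(-rΔt)=0.99602
t_9 payoffs: 81.8600 70.9754 57.0815 39.3463 16.7080 0.0000 0.0000 0.0000 0.0000 0.0000
t_8: node(8,0) S=44.4806 payoff=76.7494 vs cont=76.2666 → 76.7494 [stop]  node(8,1) S=56.7782 payoff=64.4518 vs cont=63.9691 → 64.4518 [stop]  node(8,2) S=72.4756 payoff=48.7544 vs cont=48.2716 → 48.7544 [stop]  node(8,3) S=92.5130 payoff=28.7170 vs cont=28.2343 → 28.7170 [stop]  node(8,4) S=118.0900 payoff=3.1400 vs cont=8.5560 → 8.5560 [wait]  node(8,5) S=150.7383 payoff=0.0000 vs cont=0.0000 → 0.0000 [wait]  node(8,6) S=192.4129 payoff=0.0000 vs cont=0.0000 → 0.0000 [wait]  node(8,7) S=245.6093 payoff=0.0000 vs cont=0.0000 → 0.0000 [wait]  node(8,8) S=313.5129 payoff=0.0000 vs cont=0.0000 → 0.0000 [wait]  ⇒ S*(8)=92.5130
t_7: node(7,0) S=50.2546 payoff=70.9754 vs cont=70.4926 → 70.9754 [stop]  node(7,1) S=64.1485 payoff=57.0815 vs cont=56.5987 → 57.0815 [stop]  node(7,2) S=81.8837 payoff=39.3463 vs cont=38.8636 → 39.3463 [stop]  node(7,3) S=104.5220 payoff=16.7080 vs cont=18.8462 → 18.8462 [wait]  node(7,4) S=133.4192 payoff=0.0000 vs cont=4.3814 → 4.3814 [wait]  node(7,5) S=170.3056 payoff=0.0000 vs cont=0.0000 → 0.0000 [wait]  node(7,6) S=217.3900 payoff=0.0000 vs cont=0.0000 → 0.0000 [wait]  node(7,7) S=277.4918 payoff=0.0000 vs cont=0.0000 → 0.0000 [wait]  ⇒ S*(7)=81.8837
t_6: node(6,0) S=56.7782 payoff=64.4518 vs cont=63.9691 → 64.4518 [stop]  node(6,1) S=72.4756 payoff=48.7544 vs cont=48.2716 → 48.7544 [stop]  node(6,2) S=92.5130 payoff=28.7170 vs cont=29.2690 → 29.2690 [wait]  node(6,3) S=118.0900 payoff=3.1400 vs cont=11.7712 → 11.7712 [wait]  node(6,4) S=150.7383 payoff=0.0000 vs cont=2.2437 → 2.2437 [wait]  node(6,5) S=192.4129 payoff=0.0000 vs cont=0.0000 → 0.0000 [wait]  node(6,6) S=245.6093 payoff=0.0000 vs cont=0.0000 → 0.0000 [wait]  ⇒ S*(6)=72.4756
t_5: node(5,0) S=64.1485 payoff=57.0815 vs cont=56.5987 → 57.0815 [stop]  node(5,1) S=81.8837 payoff=39.3463 vs cont=39.1307 → 39.3463 [stop]  node(5,2) S=104.5220 payoff=16.7080 vs cont=20.6848 → 20.6848 [wait]  node(5,3) S=133.4192 payoff=0.0000 vs cont=7.1137 → 7.1137 [wait]  node(5,4) S=170.3056 payoff=0.0000 vs cont=1.1490 → 1.1490 [wait]  node(5,5) S=217.3900 payoff=0.0000 vs cont=0.0000 → 0.0000 [wait]  ⇒ S*(5)=81.8837
t_4: node(4,0) S=72.4756 payoff=48.7544 vs cont=48.2716 → 48.7544 [stop]  node(4,1) S=92.5130 payoff=28.7170 vs cont=30.1588 → 30.1588 [wait]  node(4,2) S=118.0900 payoff=3.1400 vs cont=14.0350 → 14.0350 [wait]  node(4,3) S=150.7383 payoff=0.0000 vs cont=4.1989 → 4.1989 [wait]  node(4,4) S=192.4129 payoff=0.0000 vs cont=0.5884 → 0.5884 [wait]  ⇒ S*(4)=72.4756
t_3: node(3,0) S=81.8837 payoff=39.3463 vs cont=39.5613 → 39.5613 [wait]  node(3,1) S=104.5220 payoff=16.7080 vs cont=22.2359 → 22.2359 [wait]  node(3,2) S=133.4192 payoff=0.0000 vs cont=9.2191 → 9.2191 [wait]  node(3,3) S=170.3056 payoff=0.0000 vs cont=2.4349 → 2.4349 [wait]  ⇒ S*(3)=-
t_2: node(2,0) S=92.5130 payoff=28.7170 vs cont=31.0195 → 31.0195 [wait]  node(2,1) S=118.0900 payoff=3.1400 vs cont=15.8482 → 15.8482 [wait]  node(2,2) S=150.7383 payoff=0.0000 vs cont=5.8993 → 5.8993 [wait]  ⇒ S*(2)=-
t_1: node(1,0) S=104.5220 payoff=16.7080 vs cont=23.5541 → 23.5541 [wait]  node(1,1) S=133.4192 payoff=0.0000 vs cont=10.9705 → 10.9705 [wait]  ⇒ S*(1)=-
t_0: node(0,0) S=118.0900 payoff=3.1400 vs cont=17.3708 → 17.3708 [wait]  ⇒ S*(0)=-

price = 17.3708
boundary = - - - - 72.4756 81.8837 72.4756 81.8837 92.5130
tree:
17.3708
23.5541 10.9705
31.0195 15.8482 5.8993
39.5613 22.2359 9.2191 2.4349
48.7544 30.1588 14.0350 4.1989 0.5884
57.0815 39.3463 20.6848 7.1137 1.1490 0.0000
64.4518 48.7544 29.2690 11.7712 2.2437 0.0000 0.0000
70.9754 57.0815 39.3463 18.8462 4.3814 0.0000 0.0000 0.0000
76.7494 64.4518 48.7544 28.7170 8.5560 0.0000 0.0000 0.0000 0.0000
81.8600 70.9754 57.0815 39.3463 16.7080 0.0000 0.0000 0.0000 0.0000 0.0000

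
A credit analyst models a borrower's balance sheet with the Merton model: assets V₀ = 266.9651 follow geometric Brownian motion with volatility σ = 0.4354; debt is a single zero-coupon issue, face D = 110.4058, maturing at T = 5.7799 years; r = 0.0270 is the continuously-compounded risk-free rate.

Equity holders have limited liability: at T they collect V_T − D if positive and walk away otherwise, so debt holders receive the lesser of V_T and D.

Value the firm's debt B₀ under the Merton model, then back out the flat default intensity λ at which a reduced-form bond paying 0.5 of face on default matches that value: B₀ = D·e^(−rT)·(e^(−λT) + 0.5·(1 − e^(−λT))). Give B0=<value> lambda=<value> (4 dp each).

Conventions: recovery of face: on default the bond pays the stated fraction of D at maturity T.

Equity is a call on the firm's assets struck at D = 110.4058:
d₁ = [ln(V₀/D) + (r + σ²/2)T] / (σ√T)
   = [ln(266.9651/110.4058) + (0.0270 + 0.5·0.4354²)·5.7799] / (0.4354·√5.7799)
   = [0.882955 + 0.703914] / 1.046764 = 1.515977
d₂ = d₁ − σ√T = 1.515977 − 1.046764 = 0.469214
N(d₁) = 0.935237,  N(d₂) = 0.680541,  e^(−rT) = 0.855510
E₀ = V₀·N(d₁) − D·e^(−rT)·N(d₂)
   = 266.9651·0.935237 − 110.4058·0.855510·0.680541 = 185.396373
B₀ = V₀ − E₀ = 266.9651 − 185.396373 = 81.568727
e^(−λT) = (B₀·e^(rT)/D − 0.5)/(1 − 0.5) = (81.5687·1.168893/110.4058 − 0.5)/0.5 = 0.72717551
λ = −ln(0.72717551)/5.7799 = 0.055120

B0=81.5687 lambda=0.0551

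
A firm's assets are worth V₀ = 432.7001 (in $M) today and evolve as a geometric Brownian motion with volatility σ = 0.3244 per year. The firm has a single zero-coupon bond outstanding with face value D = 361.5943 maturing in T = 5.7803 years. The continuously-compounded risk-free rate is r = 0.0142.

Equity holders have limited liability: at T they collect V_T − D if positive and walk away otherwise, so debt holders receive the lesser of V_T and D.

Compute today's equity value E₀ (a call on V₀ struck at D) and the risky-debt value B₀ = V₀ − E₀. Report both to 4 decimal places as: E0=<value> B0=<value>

With assets at 432.7001 and a single debt payment of 361.5943 at 5.7803 years:
d₁ = [ln(V₀/D) + (r + σ²/2)T] / (σ√T)
   = [ln(432.7001/361.5943) + (0.0142 + 0.5·0.3244²)·5.7803] / (0.3244·√5.7803)
   = [0.179522 + 0.386226] / 0.779931 = 0.725383
d₂ = d₁ − σ√T = 0.725383 − 0.779931 = -0.054548
N(d₁) = 0.765891,  N(d₂) = 0.478249,  e^(−rT) = 0.921198
E₀ = V₀·N(d₁) − D·e^(−rT)·N(d₂)
   = 432.7001·0.765891 − 361.5943·0.921198·0.478249 = 172.096458
B₀ = V₀ − E₀ = 432.7001 − 172.096458 = 260.603642

E0=172.0965 B0=260.6036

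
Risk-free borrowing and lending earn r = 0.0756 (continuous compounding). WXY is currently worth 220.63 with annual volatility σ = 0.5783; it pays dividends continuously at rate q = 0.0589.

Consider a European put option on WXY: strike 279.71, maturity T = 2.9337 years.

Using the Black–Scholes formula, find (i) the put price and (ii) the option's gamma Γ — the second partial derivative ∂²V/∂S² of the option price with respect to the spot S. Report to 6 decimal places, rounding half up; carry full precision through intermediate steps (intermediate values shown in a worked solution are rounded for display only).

price = 98.266901
Γ = 0.001466

σ√T = 0.5783·√2.9337 = 0.990515
d₁ = (ln(S/K) + (r−q+σ²/2)T) / (σ√T) = (ln(220.63/279.71) + (0.0756−0.0589+0.5783²/2)·2.9337) / 0.990515 = (-0.237266 + 0.539553) / 0.990515 = 0.305181
d₂ = d₁ − σ√T = 0.305181 − 0.990515 = -0.685334
e^{−rT} = 0.801085
e^{−qT} = 0.841310
N(−d₁) = 0.380114,  N(−d₂) = 0.753433
Put price V = K·e^{−rT}·N(−d₂) − S·e^{−qT}·N(−d₁) = 168.823016 − 70.556115 = 98.266901
φ(d₁) = (1/√(2π))·e^{−d₁²/2} = 0.380790
Γ = e^{−qT}·φ(d₁) / (S·σ·√T) = 0.001466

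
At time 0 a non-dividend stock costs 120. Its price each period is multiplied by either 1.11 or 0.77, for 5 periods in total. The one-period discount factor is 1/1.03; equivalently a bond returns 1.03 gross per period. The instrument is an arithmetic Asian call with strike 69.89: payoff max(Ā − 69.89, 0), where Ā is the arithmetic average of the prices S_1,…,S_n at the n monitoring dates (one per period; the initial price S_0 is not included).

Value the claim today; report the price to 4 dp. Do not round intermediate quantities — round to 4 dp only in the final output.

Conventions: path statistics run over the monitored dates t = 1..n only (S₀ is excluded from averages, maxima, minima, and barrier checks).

Under the martingale measure an up-move has probability p* = 0.7647; value the claim as the probability-weighted average of per-path payoffs, discounted 5 periods at R = 1.03.
Enumerate all 2^5 = 32 price paths (U = up ×1.11, D = down ×0.77); each path with k up-moves has probability p*^k·(1−p*)^(5−k).
DDDDD: Ā=58.5994, payoff=0.0000, prob=0.000721
UDDDD: Ā=84.4745, payoff=14.5845, prob=0.002344
DUDDD: Ā=76.3145, payoff=6.4245, prob=0.002344
UUDDD: Ā=110.0118, payoff=40.1218, prob=0.007618
DDUDD: Ā=70.0313, payoff=0.1413, prob=0.002344
UDUDD: Ā=100.9542, payoff=31.0642, prob=0.007618
DUUDD: Ā=92.7942, payoff=22.9042, prob=0.007618
UUUDD: Ā=133.7682, payoff=63.8782, prob=0.024757
DDDUD: Ā=65.1932, payoff=0.0000, prob=0.002344
UDDUD: Ā=93.9798, payoff=24.0898, prob=0.007618
DUDUD: Ā=85.8198, payoff=15.9298, prob=0.007618
UUDUD: Ā=123.7143, payoff=53.8243, prob=0.024757
DDUUD: Ā=79.5366, payoff=9.6466, prob=0.007618
UDUUD: Ā=114.6567, payoff=44.7667, prob=0.024757
DUUUD: Ā=106.4967, payoff=36.6067, prob=0.024757
UUUUD: Ā=153.5212, payoff=83.6312, prob=0.080462
DDDDU: Ā=61.4679, payoff=0.0000, prob=0.002344
UDDDU: Ā=88.6096, payoff=18.7196, prob=0.007618
DUDDU: Ā=80.4496, payoff=10.5596, prob=0.007618
UUDDU: Ā=115.9727, payoff=46.0827, prob=0.024757
DDUDU: Ā=74.1664, payoff=4.2764, prob=0.007618
UDUDU: Ā=106.9151, payoff=37.0251, prob=0.024757
DUUDU: Ā=98.7551, payoff=28.8651, prob=0.024757
UUUDU: Ā=142.3613, payoff=72.4713, prob=0.080462
DDDUU: Ā=69.3283, payoff=0.0000, prob=0.007618
UDDUU: Ā=99.9408, payoff=30.0508, prob=0.024757
DUDUU: Ā=91.7808, payoff=21.8908, prob=0.024757
UUDUU: Ā=132.3074, payoff=62.4174, prob=0.080462
DDUUU: Ā=85.4976, payoff=15.6076, prob=0.024757
UDUUU: Ā=123.2498, payoff=53.3598, prob=0.080462
DUUUU: Ā=115.0898, payoff=45.1998, prob=0.080462
UUUUU: Ā=165.9086, payoff=96.0186, prob=0.261500
Price = Σ prob·payoff / R^5 = 61.395008 / 1.159274 = 52.9599

price = 52.9599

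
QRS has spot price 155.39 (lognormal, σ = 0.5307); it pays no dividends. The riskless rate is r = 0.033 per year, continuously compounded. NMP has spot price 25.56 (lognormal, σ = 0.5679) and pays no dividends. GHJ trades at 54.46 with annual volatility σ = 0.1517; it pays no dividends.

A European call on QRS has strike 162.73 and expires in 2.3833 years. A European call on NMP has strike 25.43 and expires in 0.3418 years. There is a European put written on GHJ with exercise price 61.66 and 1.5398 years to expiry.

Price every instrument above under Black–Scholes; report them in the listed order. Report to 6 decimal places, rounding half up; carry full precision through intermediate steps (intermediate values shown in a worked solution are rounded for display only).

[QRS call K=162.73]
σ√T = 0.5307·√2.3833 = 0.819291
d₁ = (ln(S/K) + (r+σ²/2)T) / (σ√T) = (ln(155.39/162.73) + (0.033+0.5307²/2)·2.3833) / 0.819291 = (-0.046154 + 0.414268) / 0.819291 = 0.449308
d₂ = d₁ − σ√T = 0.449308 − 0.819291 = -0.369984
e^{−rT} = 0.924364
N(d₁) = 0.673395,  N(d₂) = 0.355697
price = S·N(d₁) − K·e^{−rT}·N(d₂) = 104.638865 − 53.504626 = 51.134239
[NMP call K=25.43]
σ√T = 0.5679·√0.3418 = 0.332015
d₁ = (ln(S/K) + (r+σ²/2)T) / (σ√T) = (ln(25.56/25.43) + (0.033+0.5679²/2)·0.3418) / 0.332015 = (0.005099 + 0.066396) / 0.332015 = 0.215338
d₂ = d₁ − σ√T = 0.215338 − 0.332015 = -0.116677
e^{−rT} = 0.988784
N(d₁) = 0.585248,  N(d₂) = 0.453558
price = S·N(d₁) − K·e^{−rT}·N(d₂) = 14.958941 − 11.404613 = 3.554328
[GHJ put K=61.66]
σ√T = 0.1517·√1.5398 = 0.188243
d₁ = (ln(S/K) + (r+σ²/2)T) / (σ√T) = (ln(54.46/61.66) + (0.033+0.1517²/2)·1.5398) / 0.188243 = (-0.124169 + 0.068531) / 0.188243 = -0.295565
d₂ = d₁ − σ√T = -0.295565 − 0.188243 = -0.483808
e^{−rT} = 0.950456
N(−d₁) = 0.616219,  N(−d₂) = 0.685739
price = K·e^{−rT}·N(−d₂) − S·N(−d₁) = 40.187802 − 33.559279 = 6.628522

price(QRS call K=162.73) = 51.134239
price(NMP call K=25.43) = 3.554328
price(GHJ put K=61.66) = 6.628522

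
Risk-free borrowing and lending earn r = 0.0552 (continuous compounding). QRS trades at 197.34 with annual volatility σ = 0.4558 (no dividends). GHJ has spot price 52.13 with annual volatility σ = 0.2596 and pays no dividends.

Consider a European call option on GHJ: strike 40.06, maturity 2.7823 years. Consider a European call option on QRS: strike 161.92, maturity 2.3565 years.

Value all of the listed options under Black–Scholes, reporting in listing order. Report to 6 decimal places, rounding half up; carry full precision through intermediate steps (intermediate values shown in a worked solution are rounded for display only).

[GHJ call K=40.06]
σ√T = 0.2596·√2.7823 = 0.433019
d₁ = (ln(S/K) + (r+σ²/2)T) / (σ√T) = (ln(52.13/40.06) + (0.0552+0.2596²/2)·2.7823) / 0.433019 = (0.263362 + 0.247336) / 0.433019 = 1.179390
d₂ = d₁ − σ√T = 1.179390 − 0.433019 = 0.746371
e^{−rT} = 0.857630
N(d₁) = 0.880878,  N(d₂) = 0.772278
price = S·N(d₁) − K·e^{−rT}·N(d₂) = 45.920196 − 26.532891 = 19.387305
[QRS call K=161.92]
σ√T = 0.4558·√2.3565 = 0.699694
d₁ = (ln(S/K) + (r+σ²/2)T) / (σ√T) = (ln(197.34/161.92) + (0.0552+0.4558²/2)·2.3565) / 0.699694 = (0.197826 + 0.374865) / 0.699694 = 0.818487
d₂ = d₁ − σ√T = 0.818487 − 0.699694 = 0.118793
e^{−rT} = 0.878026
N(d₁) = 0.793460,  N(d₂) = 0.547280
price = S·N(d₁) − K·e^{−rT}·N(d₂) = 156.581476 − 77.806855 = 78.774621

price(GHJ call K=40.06) = 19.387305
price(QRS call K=161.92) = 78.774621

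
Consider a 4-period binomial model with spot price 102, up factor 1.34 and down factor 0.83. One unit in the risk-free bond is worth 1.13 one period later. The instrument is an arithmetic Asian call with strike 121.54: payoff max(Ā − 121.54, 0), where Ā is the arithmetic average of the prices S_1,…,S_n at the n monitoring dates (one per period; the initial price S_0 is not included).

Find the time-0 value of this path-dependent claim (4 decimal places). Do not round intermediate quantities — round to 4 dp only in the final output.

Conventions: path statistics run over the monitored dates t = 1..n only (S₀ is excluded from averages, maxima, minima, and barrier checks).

price = 17.3502

No-arbitrage gives p* = (R−d)/(u−d) = 0.5882: enumerate every path, weight its payoff by its p*-probability, and discount by R^4.
Enumerate all 2^4 = 16 price paths (U = up ×1.34, D = down ×0.83); each path with k up-moves has probability p*^k·(1−p*)^(4−k).
DDDD: Ā=65.4144, payoff=0.0000, prob=0.028747
UDDD: Ā=105.6088, payoff=0.0000, prob=0.041068
DUDD: Ā=92.6038, payoff=0.0000, prob=0.041068
UUDD: Ā=149.5049, payoff=27.9649, prob=0.058668
DDUD: Ā=81.8096, payoff=0.0000, prob=0.041068
UDUD: Ā=132.0782, payoff=10.5382, prob=0.058668
DUUD: Ā=119.0732, payoff=0.0000, prob=0.058668
UUUD: Ā=192.2386, payoff=70.6986, prob=0.083811
DDDU: Ā=72.8505, payoff=0.0000, prob=0.041068
UDDU: Ā=117.6140, payoff=0.0000, prob=0.058668
DUDU: Ā=104.6090, payoff=0.0000, prob=0.058668
UUDU: Ā=168.8869, payoff=47.3469, prob=0.083811
DDUU: Ā=93.8149, payoff=0.0000, prob=0.058668
UDUU: Ā=151.4602, payoff=29.9202, prob=0.083811
DUUU: Ā=138.4552, payoff=16.9152, prob=0.083811
UUUU: Ā=223.5300, payoff=101.9900, prob=0.119730
Price = Σ prob·payoff / R^4 = 28.289068 / 1.630474 = 17.3502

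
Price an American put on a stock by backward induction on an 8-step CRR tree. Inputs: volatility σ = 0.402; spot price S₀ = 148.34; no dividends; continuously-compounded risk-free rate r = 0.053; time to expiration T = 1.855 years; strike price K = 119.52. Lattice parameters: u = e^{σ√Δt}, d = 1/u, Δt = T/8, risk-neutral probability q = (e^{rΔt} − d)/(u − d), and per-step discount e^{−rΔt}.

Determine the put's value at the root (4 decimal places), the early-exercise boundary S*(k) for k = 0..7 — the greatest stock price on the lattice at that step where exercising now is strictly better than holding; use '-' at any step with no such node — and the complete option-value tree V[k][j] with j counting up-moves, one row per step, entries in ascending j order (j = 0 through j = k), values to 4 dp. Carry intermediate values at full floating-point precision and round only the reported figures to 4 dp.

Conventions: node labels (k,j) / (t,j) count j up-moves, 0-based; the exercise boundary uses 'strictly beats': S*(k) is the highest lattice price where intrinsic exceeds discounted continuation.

price = 13.2800
boundary = - - - - 68.3882 56.3523 68.3882 82.9947
tree:
13.2800
19.4709 7.0060
27.7754 11.0975 2.8144
38.3801 17.1571 4.9081 0.6499
51.1318 25.7394 8.4277 1.2737 0.0000
63.1677 37.1748 14.1815 2.4966 0.0000 0.0000
73.0853 51.1318 23.2157 4.8934 0.0000 0.0000 0.0000
81.2575 63.1677 36.5253 9.5912 0.0000 0.0000 0.0000 0.0000
87.9914 73.0853 51.1318 18.7991 0.0000 0.0000 0.0000 0.0000 0.0000

Δt=0.23187, u=1.21358, d=0.82401, q=0.48350, disc=e^(-rΔt)=0.98779
k=8 terminal: V=max(K-S,0) → 87.9914 73.0853 51.1318 18.7991 0.0000 0.0000 0.0000 0.0000 0.0000
k=7: j=0 S=38.2625 intr=81.2575 cont=79.7977 V=81.2575[EX]; j=1 S=56.3523 intr=63.1677 cont=61.7078 V=63.1677[EX]; j=2 S=82.9947 intr=36.5253 cont=35.0654 V=36.5253[EX]; j=3 S=122.2331 intr=0.0000 cont=9.5912 V=9.5912[hold]; j=4 S=180.0228 intr=0.0000 cont=0.0000 V=0.0000[hold]; j=5 S=265.1344 intr=0.0000 cont=0.0000 V=0.0000[hold]; j=6 S=390.4853 intr=0.0000 cont=0.0000 V=0.0000[hold]; j=7 S=575.0998 intr=0.0000 cont=0.0000 V=0.0000[hold]  S*(7)=82.9947
k=6: j=0 S=46.4347 intr=73.0853 cont=71.6255 V=73.0853[EX]; j=1 S=68.3882 intr=51.1318 cont=49.6720 V=51.1318[EX]; j=2 S=100.7209 intr=18.7991 cont=23.2157 V=23.2157[hold]; j=3 S=148.3400 intr=0.0000 cont=4.8934 V=4.8934[hold]; j=4 S=218.4725 intr=0.0000 cont=0.0000 V=0.0000[hold]; j=5 S=321.7625 intr=0.0000 cont=0.0000 V=0.0000[hold]; j=6 S=473.8861 intr=0.0000 cont=0.0000 V=0.0000[hold]  S*(6)=68.3882
k=5: j=0 S=56.3523 intr=63.1677 cont=61.7078 V=63.1677[EX]; j=1 S=82.9947 intr=36.5253 cont=37.1748 V=37.1748[hold]; j=2 S=122.2331 intr=0.0000 cont=14.1815 V=14.1815[hold]; j=3 S=180.0228 intr=0.0000 cont=2.4966 V=2.4966[hold]; j=4 S=265.1344 intr=0.0000 cont=0.0000 V=0.0000[hold]; j=5 S=390.4853 intr=0.0000 cont=0.0000 V=0.0000[hold]  S*(5)=56.3523
k=4: j=0 S=68.3882 intr=51.1318 cont=49.9822 V=51.1318[EX]; j=1 S=100.7209 intr=18.7991 cont=25.7394 V=25.7394[hold]; j=2 S=148.3400 intr=0.0000 cont=8.4277 V=8.4277[hold]; j=3 S=218.4725 intr=0.0000 cont=1.2737 V=1.2737[hold]; j=4 S=321.7625 intr=0.0000 cont=0.0000 V=0.0000[hold]  S*(4)=68.3882
k=3: j=0 S=82.9947 intr=36.5253 cont=38.3801 V=38.3801[hold]; j=1 S=122.2331 intr=0.0000 cont=17.1571 V=17.1571[hold]; j=2 S=180.0228 intr=0.0000 cont=4.9081 V=4.9081[hold]; j=3 S=265.1344 intr=0.0000 cont=0.6499 V=0.6499[hold]  S*(3)=-
k=2: j=0 S=100.7209 intr=18.7991 cont=27.7754 V=27.7754[hold]; j=1 S=148.3400 intr=0.0000 cont=11.0975 V=11.0975[hold]; j=2 S=218.4725 intr=0.0000 cont=2.8144 V=2.8144[hold]  S*(2)=-
k=1: j=0 S=122.2331 intr=0.0000 cont=19.4709 V=19.4709[hold]; j=1 S=180.0228 intr=0.0000 cont=7.0060 V=7.0060[hold]  S*(1)=-
k=0: j=0 S=148.3400 intr=0.0000 cont=13.2800 V=13.2800[hold]  S*(0)=-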